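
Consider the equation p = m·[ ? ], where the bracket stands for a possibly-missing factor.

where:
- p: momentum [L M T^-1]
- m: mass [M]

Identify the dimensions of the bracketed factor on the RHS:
[L T^-1] — velocity (e.g. v)

p has dimensions [L M T^-1]; m has dimensions [M].
The bracketed factor must supply [L M T^-1] / [M] = [L T^-1].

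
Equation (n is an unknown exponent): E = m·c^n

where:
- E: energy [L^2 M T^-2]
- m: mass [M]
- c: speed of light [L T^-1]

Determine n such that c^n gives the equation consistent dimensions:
n = 2

E has dimensions [L^2 M T^-2]; c has dimensions [L T^-1].
The rest of the RHS has dimensions [M], so c^n must supply [L^2 T^-2].
With n = 2: m·c^2 has dimensions [L^2 M T^-2], matching the LHS ✓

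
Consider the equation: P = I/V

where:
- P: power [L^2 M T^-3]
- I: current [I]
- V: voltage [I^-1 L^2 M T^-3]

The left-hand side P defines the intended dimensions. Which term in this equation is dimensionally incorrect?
The right-hand side term I/V

P has dimensions [L^2 M T^-3], but I/V has dimensions [I^2 L^-2 M^-1 T^3], so the term I/V is dimensionally wrong for P.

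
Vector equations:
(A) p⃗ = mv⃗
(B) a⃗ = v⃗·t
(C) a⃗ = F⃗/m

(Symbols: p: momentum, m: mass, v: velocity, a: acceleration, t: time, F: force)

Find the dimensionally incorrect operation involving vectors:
(B) a⃗ = v⃗·t

(A) p⃗ = mv⃗: LHS [L M T^-1], RHS [L M T^-1] ✓ — mass (scalar) times velocity (vector)
(B) a⃗ = v⃗·t: LHS [L T^-2], RHS [L] ✗ — acceleration is velocity per time; should be v⃗/t
(C) a⃗ = F⃗/m: LHS [L T^-2], RHS [L T^-2] ✓ — force (vector) divided by mass (scalar)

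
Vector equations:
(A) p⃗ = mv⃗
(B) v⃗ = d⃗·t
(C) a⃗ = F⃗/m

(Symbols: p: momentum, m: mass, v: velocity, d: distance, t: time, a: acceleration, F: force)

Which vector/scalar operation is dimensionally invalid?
(B) v⃗ = d⃗·t

(A) p⃗ = mv⃗: LHS [L M T^-1], RHS [L M T^-1] ✓ — mass (scalar) times velocity (vector)
(B) v⃗ = d⃗·t: LHS [L T^-1], RHS [L T] ✗ — velocity is displacement per time; should be d⃗/t
(C) a⃗ = F⃗/m: LHS [L T^-2], RHS [L T^-2] ✓ — force (vector) divided by mass (scalar)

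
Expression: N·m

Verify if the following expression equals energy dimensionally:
Yes

The expression N·m has dimensions [L^2 M T^-2], which is exactly energy [L^2 M T^-2].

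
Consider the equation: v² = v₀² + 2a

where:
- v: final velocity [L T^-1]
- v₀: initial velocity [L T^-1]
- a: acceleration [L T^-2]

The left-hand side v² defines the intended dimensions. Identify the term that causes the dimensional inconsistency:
The term 2a

Checking each RHS term against the LHS:
- v₀²: [L^2 T^-2] — matches v² [L^2 T^-2] ✓
- 2a: [L T^-2] — does NOT match v² [L^2 T^-2] ✗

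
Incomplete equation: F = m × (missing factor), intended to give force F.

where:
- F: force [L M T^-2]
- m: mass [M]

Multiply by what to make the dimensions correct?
a (acceleration), dimensions [L T^-2]

F has dimensions [L M T^-2] and m has dimensions [M].
The missing factor must have dimensions [L M T^-2] / [M] = [L T^-2], i.e. acceleration (a).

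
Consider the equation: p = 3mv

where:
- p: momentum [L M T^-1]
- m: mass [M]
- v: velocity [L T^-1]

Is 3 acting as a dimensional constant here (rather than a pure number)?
No

p has dimensions [L M T^-1] and mv already has dimensions [L M T^-1], so the equation balances without 3 contributing any dimensions. 3 is a pure (dimensionless) number; changing or removing it would not affect dimensional consistency.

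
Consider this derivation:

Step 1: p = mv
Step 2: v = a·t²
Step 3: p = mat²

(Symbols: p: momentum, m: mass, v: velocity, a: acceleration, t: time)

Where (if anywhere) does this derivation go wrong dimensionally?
Step 2

Step 1: p = mv → LHS [L M T^-1], RHS [L M T^-1] ✓
Step 2: v = a·t² → LHS [L T^-1], RHS [L] ✗

The first dimensional inconsistency appears in step 2: v = a·t²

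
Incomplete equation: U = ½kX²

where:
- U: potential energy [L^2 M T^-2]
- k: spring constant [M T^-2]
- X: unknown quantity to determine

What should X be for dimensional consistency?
X = x (displacement), dimensions [L]

U has dimensions [L^2 M T^-2]; the rest of the RHS (½k) has dimensions [M T^-2].
So X² must have dimensions [L^2], i.e. X has dimensions [L] — X = x (displacement).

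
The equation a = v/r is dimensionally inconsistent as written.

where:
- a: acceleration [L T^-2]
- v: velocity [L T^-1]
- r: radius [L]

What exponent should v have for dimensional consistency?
The exponent of v should be 2: a = v^2/r

The LHS a has dimensions [L T^-2]; v has dimensions [L T^-1].
As written, the RHS v/r (exponent 1 on v) has dimensions [T^-1], which does not match.
With exponent 2, the RHS v^2/r has dimensions [L T^-2], matching the LHS.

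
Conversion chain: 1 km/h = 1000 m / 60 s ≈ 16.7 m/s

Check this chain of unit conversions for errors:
The chain is incorrect (it contains an error).

Incorrect: 1 h = 3600 s, not 60 s (1 km/h ≈ 0.278 m/s)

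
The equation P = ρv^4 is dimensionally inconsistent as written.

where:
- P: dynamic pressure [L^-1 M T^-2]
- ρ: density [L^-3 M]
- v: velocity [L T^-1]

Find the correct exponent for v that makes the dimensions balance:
The exponent of v should be 2: P = ρv^2

The LHS P has dimensions [L^-1 M T^-2]; v has dimensions [L T^-1].
As written, the RHS ρv^4 (exponent 4 on v) has dimensions [L M T^-4], which does not match.
With exponent 2, the RHS ρv^2 has dimensions [L^-1 M T^-2], matching the LHS.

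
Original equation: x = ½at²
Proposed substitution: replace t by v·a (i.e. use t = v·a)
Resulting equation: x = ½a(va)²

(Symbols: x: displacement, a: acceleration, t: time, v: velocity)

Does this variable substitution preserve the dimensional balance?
No

[t] = [T] and [v·a] = [L^2 T^-3]. These differ, so the substitution replaces a quantity by one of different dimensions and the result x = ½a(va)² has LHS [L] vs RHS [L^5 T^-8] — inconsistent.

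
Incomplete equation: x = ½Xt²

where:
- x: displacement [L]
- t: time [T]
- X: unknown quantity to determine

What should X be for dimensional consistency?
X = a (acceleration), dimensions [L T^-2]

x has dimensions [L]; the rest of the RHS (½ t²) has dimensions [T^2].
So X must have dimensions [L T^-2] — X = a (acceleration).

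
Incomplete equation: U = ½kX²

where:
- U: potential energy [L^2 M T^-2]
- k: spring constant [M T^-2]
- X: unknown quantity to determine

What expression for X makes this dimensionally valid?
X = x (displacement), dimensions [L]

U has dimensions [L^2 M T^-2]; the rest of the RHS (½k) has dimensions [M T^-2].
So X² must have dimensions [L^2], i.e. X has dimensions [L] — X = x (displacement).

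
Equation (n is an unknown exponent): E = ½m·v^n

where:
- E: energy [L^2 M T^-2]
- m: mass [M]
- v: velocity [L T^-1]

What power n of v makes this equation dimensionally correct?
n = 2

E has dimensions [L^2 M T^-2]; v has dimensions [L T^-1].
The rest of the RHS has dimensions [M], so v^n must supply [L^2 T^-2].
With n = 2: ½m·v^2 has dimensions [L^2 M T^-2], matching the LHS ✓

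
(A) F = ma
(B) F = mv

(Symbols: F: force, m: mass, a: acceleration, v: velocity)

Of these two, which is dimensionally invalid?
(B)

(A) F = ma: LHS [L M T^-2], RHS [L M T^-2] ✓
(B) F = mv: LHS [L M T^-2], RHS [L M T^-1] ✗

Expression (B) F = mv is dimensionally incorrect.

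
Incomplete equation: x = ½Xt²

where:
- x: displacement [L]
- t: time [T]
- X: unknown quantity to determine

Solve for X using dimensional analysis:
X = a (acceleration), dimensions [L T^-2]

x has dimensions [L]; the rest of the RHS (½ t²) has dimensions [T^2].
So X must have dimensions [L T^-2] — X = a (acceleration).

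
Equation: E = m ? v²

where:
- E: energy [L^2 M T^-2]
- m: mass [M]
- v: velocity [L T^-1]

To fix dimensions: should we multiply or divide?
multiplication (×): E = m × v²

E [L^2 M T^-2]; m [M]; v² [L^2 T^-2].
m × v² → [L^2 M T^-2] ✓
m ÷ v² → [L^-2 M T^2] ✗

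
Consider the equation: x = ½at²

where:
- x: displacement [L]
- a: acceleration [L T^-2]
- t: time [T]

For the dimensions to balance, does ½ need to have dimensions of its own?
No

x has dimensions [L] and at² already has dimensions [L], so the equation balances without ½ contributing any dimensions. ½ is a pure (dimensionless) number; changing or removing it would not affect dimensional consistency.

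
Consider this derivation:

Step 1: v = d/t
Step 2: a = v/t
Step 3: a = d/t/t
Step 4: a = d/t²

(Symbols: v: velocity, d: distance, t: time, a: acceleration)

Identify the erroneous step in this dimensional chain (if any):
No step introduces an error — all steps are dimensionally consistent.

Step 1: v = d/t → LHS [L T^-1], RHS [L T^-1] ✓
Step 2: a = v/t → LHS [L T^-2], RHS [L T^-2] ✓
Step 3: a = d/t/t → LHS [L T^-2], RHS [L T^-2] ✓
Step 4: a = d/t² → LHS [L T^-2], RHS [L T^-2] ✓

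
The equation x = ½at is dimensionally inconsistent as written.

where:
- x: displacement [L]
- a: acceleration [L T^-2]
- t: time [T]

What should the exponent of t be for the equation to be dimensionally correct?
The exponent of t should be 2: x = ½at^2

The LHS x has dimensions [L]; t has dimensions [T].
As written, the RHS ½at (exponent 1 on t) has dimensions [L T^-1], which does not match.
With exponent 2, the RHS ½at^2 has dimensions [L], matching the LHS.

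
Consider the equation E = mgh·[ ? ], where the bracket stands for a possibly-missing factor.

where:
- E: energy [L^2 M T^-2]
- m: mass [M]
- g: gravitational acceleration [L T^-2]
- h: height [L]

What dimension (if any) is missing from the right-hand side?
Nothing is missing — the bracketed factor must be dimensionless.

E has dimensions [L^2 M T^-2] and mgh already has dimensions [L^2 M T^-2], so E = mgh is dimensionally complete.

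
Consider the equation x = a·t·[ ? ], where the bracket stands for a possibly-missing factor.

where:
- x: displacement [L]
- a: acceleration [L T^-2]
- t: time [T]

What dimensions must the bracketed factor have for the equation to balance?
[T] — time (e.g. t)

x has dimensions [L]; a·t has dimensions [L T^-1].
The bracketed factor must supply [L] / [L T^-1] = [T].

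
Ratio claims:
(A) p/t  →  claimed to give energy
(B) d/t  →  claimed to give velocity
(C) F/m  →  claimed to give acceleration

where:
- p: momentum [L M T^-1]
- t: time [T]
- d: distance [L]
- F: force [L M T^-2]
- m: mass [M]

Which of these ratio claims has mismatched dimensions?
(A) p/t does not give energy

(A) p/t: [L M T^-2] ≠ energy [L^2 M T^-2] ✗
(B) d/t: [L T^-1] = velocity [L T^-1] ✓
(C) F/m: [L T^-2] = acceleration [L T^-2] ✓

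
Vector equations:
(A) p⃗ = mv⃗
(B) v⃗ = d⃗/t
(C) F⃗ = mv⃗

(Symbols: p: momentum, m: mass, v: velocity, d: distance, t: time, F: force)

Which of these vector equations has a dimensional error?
(C) F⃗ = mv⃗

(A) p⃗ = mv⃗: LHS [L M T^-1], RHS [L M T^-1] ✓ — mass (scalar) times velocity (vector)
(B) v⃗ = d⃗/t: LHS [L T^-1], RHS [L T^-1] ✓ — displacement (vector) divided by time (scalar)
(C) F⃗ = mv⃗: LHS [L M T^-2], RHS [L M T^-1] ✗ — mass times velocity is momentum, not force; should be ma⃗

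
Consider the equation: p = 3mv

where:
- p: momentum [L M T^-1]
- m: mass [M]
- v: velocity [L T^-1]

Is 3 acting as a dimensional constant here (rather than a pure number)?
No

p has dimensions [L M T^-1] and mv already has dimensions [L M T^-1], so the equation balances without 3 contributing any dimensions. 3 is a pure (dimensionless) number; changing or removing it would not affect dimensional consistency.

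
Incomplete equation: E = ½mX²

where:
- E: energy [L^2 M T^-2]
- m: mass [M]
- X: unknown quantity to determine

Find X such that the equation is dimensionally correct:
X = v (velocity), dimensions [L T^-1]

E has dimensions [L^2 M T^-2]; the rest of the RHS (½m) has dimensions [M].
So X² must have dimensions [L^2 T^-2], i.e. X has dimensions [L T^-1] — X = v (velocity).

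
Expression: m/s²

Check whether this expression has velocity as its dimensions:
No

The expression m/s² has dimensions [L T^-2], but velocity has dimensions [L T^-1].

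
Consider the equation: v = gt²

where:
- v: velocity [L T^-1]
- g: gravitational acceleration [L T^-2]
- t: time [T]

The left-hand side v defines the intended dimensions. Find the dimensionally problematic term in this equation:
The right-hand side term gt²

v has dimensions [L T^-1], but gt² has dimensions [L], so the term gt² is dimensionally wrong for v.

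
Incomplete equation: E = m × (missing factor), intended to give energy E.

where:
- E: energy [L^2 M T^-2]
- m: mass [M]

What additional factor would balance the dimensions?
v² (velocity squared), dimensions [L^2 T^-2]

E has dimensions [L^2 M T^-2] and m has dimensions [M].
The missing factor must have dimensions [L^2 M T^-2] / [M] = [L^2 T^-2], i.e. velocity squared (v²).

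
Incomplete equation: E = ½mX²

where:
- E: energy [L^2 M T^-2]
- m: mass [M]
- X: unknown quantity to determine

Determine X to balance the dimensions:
X = v (velocity), dimensions [L T^-1]

E has dimensions [L^2 M T^-2]; the rest of the RHS (½m) has dimensions [M].
So X² must have dimensions [L^2 T^-2], i.e. X has dimensions [L T^-1] — X = v (velocity).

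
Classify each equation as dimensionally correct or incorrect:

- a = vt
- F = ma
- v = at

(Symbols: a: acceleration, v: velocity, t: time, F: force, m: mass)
Dimensionally correct: F = ma, v = at
Dimensionally incorrect: a = vt
Ordered (correct first, then incorrect): F = ma, v = at, a = vt

- a = vt: LHS [L T^-2], RHS [L] → incorrect ✗
- F = ma: LHS [L M T^-2], RHS [L M T^-2] → correct ✓
- v = at: LHS [L T^-1], RHS [L T^-1] → correct ✓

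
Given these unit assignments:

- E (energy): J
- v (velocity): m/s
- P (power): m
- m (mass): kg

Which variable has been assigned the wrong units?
P

The variable P (power) should have units W, not m.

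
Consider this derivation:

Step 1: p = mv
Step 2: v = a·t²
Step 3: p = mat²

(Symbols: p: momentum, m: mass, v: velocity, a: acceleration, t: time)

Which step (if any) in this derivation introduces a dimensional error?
Step 2

Step 1: p = mv → LHS [L M T^-1], RHS [L M T^-1] ✓
Step 2: v = a·t² → LHS [L T^-1], RHS [L] ✗

The first dimensional inconsistency appears in step 2: v = a·t²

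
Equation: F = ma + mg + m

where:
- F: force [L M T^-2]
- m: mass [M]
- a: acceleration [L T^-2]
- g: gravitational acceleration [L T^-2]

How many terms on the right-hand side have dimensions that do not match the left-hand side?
1

LHS F: [L M T^-2]
- ma: [L M T^-2] ✓
- mg: [L M T^-2] ✓
- m: [M] ✗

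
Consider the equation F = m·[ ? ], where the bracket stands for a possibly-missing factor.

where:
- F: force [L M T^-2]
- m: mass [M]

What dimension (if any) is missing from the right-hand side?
[L T^-2] — acceleration (e.g. a)

F has dimensions [L M T^-2]; m has dimensions [M].
The bracketed factor must supply [L M T^-2] / [M] = [L T^-2].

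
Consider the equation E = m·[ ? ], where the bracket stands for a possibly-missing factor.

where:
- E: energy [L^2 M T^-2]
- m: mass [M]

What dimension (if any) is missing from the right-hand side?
[L^2 T^-2] — velocity squared (e.g. v²)

E has dimensions [L^2 M T^-2]; m has dimensions [M].
The bracketed factor must supply [L^2 M T^-2] / [M] = [L^2 T^-2].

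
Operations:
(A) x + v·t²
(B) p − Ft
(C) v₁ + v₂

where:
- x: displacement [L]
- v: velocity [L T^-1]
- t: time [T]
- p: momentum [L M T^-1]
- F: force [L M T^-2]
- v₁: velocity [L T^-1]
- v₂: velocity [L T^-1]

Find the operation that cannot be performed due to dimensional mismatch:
(A) x + v·t²

(A) x + v·t²: x [L] and v·t² [L T] — different dimensions cannot be added/subtracted ✗
(B) p − Ft: p [L M T^-1] and Ft [L M T^-1] — same dimensions ✓
(C) v₁ + v₂: v₁ [L T^-1] and v₂ [L T^-1] — same dimensions ✓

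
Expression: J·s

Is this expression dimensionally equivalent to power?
No

The expression J·s has dimensions [L^2 M T^-1], but power has dimensions [L^2 M T^-3].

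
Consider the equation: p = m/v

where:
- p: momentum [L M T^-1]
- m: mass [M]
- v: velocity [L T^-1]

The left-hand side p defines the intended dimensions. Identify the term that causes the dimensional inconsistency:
The right-hand side term m/v

p has dimensions [L M T^-1], but m/v has dimensions [L^-1 M T], so the term m/v is dimensionally wrong for p.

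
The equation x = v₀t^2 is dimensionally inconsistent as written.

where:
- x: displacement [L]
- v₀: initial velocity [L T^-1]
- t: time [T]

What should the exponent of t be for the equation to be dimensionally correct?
The exponent of t should be 1: x = v₀t

The LHS x has dimensions [L]; t has dimensions [T].
As written, the RHS v₀t^2 (exponent 2 on t) has dimensions [L T], which does not match.
With exponent 1, the RHS v₀t has dimensions [L], matching the LHS.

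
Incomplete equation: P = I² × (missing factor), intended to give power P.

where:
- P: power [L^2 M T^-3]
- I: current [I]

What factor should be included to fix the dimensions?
R (resistance), dimensions [I^-2 L^2 M T^-3]

P has dimensions [L^2 M T^-3] and I² has dimensions [I^2].
The missing factor must have dimensions [L^2 M T^-3] / [I^2] = [I^-2 L^2 M T^-3], i.e. resistance (R).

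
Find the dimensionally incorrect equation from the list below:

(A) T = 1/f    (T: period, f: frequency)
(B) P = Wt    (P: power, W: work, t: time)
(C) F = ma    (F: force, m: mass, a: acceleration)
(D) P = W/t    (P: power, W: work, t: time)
(B) P = Wt

The equation (B) P = Wt is dimensionally incorrect.

LHS (P): [L^2 M T^-3]
RHS (Wt): [L^2 M T^-1] ✗

The dimensions do not match. The other three equations balance.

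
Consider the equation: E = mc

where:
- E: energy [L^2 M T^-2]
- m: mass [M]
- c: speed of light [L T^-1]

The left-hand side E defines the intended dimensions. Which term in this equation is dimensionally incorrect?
The right-hand side term mc

E has dimensions [L^2 M T^-2], but mc has dimensions [L M T^-1], so the term mc is dimensionally wrong for E.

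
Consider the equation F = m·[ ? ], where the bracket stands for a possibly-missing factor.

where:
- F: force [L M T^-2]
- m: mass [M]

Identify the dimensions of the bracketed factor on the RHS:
[L T^-2] — acceleration (e.g. a)

F has dimensions [L M T^-2]; m has dimensions [M].
The bracketed factor must supply [L M T^-2] / [M] = [L T^-2].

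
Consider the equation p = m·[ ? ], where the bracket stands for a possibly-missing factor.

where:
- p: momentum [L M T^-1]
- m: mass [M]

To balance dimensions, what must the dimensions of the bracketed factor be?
[L T^-1] — velocity (e.g. v)

p has dimensions [L M T^-1]; m has dimensions [M].
The bracketed factor must supply [L M T^-1] / [M] = [L T^-1].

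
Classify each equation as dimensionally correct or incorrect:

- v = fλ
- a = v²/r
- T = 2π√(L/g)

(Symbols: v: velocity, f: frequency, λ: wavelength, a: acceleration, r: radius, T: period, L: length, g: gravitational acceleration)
Dimensionally correct: v = fλ, a = v²/r, T = 2π√(L/g)
Dimensionally incorrect: none
Ordered (correct first, then incorrect): v = fλ, a = v²/r, T = 2π√(L/g)

- v = fλ: LHS [L T^-1], RHS [L T^-1] → correct ✓
- a = v²/r: LHS [L T^-2], RHS [L T^-2] → correct ✓
- T = 2π√(L/g): LHS [T], RHS [T] → correct ✓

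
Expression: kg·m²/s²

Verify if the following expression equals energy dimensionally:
Yes

The expression kg·m²/s² has dimensions [L^2 M T^-2], which is exactly energy [L^2 M T^-2].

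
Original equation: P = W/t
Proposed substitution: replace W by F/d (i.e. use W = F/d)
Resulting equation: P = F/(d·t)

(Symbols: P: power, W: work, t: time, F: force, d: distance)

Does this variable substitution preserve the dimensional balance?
No

[W] = [L^2 M T^-2] and [F/d] = [M T^-2]. These differ, so the substitution replaces a quantity by one of different dimensions and the result P = F/(d·t) has LHS [L^2 M T^-3] vs RHS [M T^-3] — inconsistent.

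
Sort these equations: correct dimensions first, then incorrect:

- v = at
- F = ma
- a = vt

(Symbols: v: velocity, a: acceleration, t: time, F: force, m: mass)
Dimensionally correct: v = at, F = ma
Dimensionally incorrect: a = vt
Ordered (correct first, then incorrect): v = at, F = ma, a = vt

- v = at: LHS [L T^-1], RHS [L T^-1] → correct ✓
- F = ma: LHS [L M T^-2], RHS [L M T^-2] → correct ✓
- a = vt: LHS [L T^-2], RHS [L] → incorrect ✗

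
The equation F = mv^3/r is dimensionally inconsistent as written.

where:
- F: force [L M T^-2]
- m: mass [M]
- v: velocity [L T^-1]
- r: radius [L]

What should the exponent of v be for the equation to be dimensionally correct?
The exponent of v should be 2: F = mv^2/r

The LHS F has dimensions [L M T^-2]; v has dimensions [L T^-1].
As written, the RHS mv^3/r (exponent 3 on v) has dimensions [L^2 M T^-3], which does not match.
With exponent 2, the RHS mv^2/r has dimensions [L M T^-2], matching the LHS.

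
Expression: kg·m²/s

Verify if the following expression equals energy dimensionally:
No

The expression kg·m²/s has dimensions [L^2 M T^-1], but energy has dimensions [L^2 M T^-2].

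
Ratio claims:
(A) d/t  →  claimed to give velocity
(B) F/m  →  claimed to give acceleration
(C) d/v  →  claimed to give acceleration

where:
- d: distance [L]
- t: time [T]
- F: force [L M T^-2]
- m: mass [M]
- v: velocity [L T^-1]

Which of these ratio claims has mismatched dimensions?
(C) d/v does not give acceleration

(A) d/t: [L T^-1] = velocity [L T^-1] ✓
(B) F/m: [L T^-2] = acceleration [L T^-2] ✓
(C) d/v: [T] ≠ acceleration [L T^-2] ✗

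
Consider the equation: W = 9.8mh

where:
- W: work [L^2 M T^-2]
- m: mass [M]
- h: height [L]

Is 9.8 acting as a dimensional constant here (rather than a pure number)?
Yes

W has dimensions [L^2 M T^-2], while mh alone has dimensions [L M]. For the equation to balance, the factor 9.8 must carry dimensions [L T^-2] — it is a dimensional constant (a numerical value of a physical quantity with its units suppressed), not a pure number.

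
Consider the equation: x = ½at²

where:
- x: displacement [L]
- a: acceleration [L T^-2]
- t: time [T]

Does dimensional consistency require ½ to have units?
No

x has dimensions [L] and at² already has dimensions [L], so the equation balances without ½ contributing any dimensions. ½ is a pure (dimensionless) number; changing or removing it would not affect dimensional consistency.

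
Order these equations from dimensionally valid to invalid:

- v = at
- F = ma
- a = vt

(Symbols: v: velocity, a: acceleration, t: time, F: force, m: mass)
Dimensionally correct: v = at, F = ma
Dimensionally incorrect: a = vt
Ordered (correct first, then incorrect): v = at, F = ma, a = vt

- v = at: LHS [L T^-1], RHS [L T^-1] → correct ✓
- F = ma: LHS [L M T^-2], RHS [L M T^-2] → correct ✓
- a = vt: LHS [L T^-2], RHS [L] → incorrect ✗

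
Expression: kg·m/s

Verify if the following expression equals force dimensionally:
No

The expression kg·m/s has dimensions [L M T^-1], but force has dimensions [L M T^-2].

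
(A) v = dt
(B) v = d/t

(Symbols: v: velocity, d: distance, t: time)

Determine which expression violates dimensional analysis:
(A)

(A) v = dt: LHS [L T^-1], RHS [L T] ✗
(B) v = d/t: LHS [L T^-1], RHS [L T^-1] ✓

Expression (A) v = dt is dimensionally incorrect.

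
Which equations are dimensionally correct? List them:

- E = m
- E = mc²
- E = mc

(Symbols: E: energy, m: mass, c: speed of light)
Dimensionally correct: E = mc²
Dimensionally incorrect: E = m, E = mc
Ordered (correct first, then incorrect): E = mc², E = m, E = mc

- E = m: LHS [L^2 M T^-2], RHS [M] → incorrect ✗
- E = mc²: LHS [L^2 M T^-2], RHS [L^2 M T^-2] → correct ✓
- E = mc: LHS [L^2 M T^-2], RHS [L M T^-1] → incorrect ✗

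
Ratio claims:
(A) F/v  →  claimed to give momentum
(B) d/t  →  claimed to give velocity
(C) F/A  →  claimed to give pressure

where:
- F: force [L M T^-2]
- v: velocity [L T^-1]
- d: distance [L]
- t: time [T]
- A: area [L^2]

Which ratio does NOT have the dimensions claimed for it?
(A) F/v does not give momentum

(A) F/v: [M T^-1] ≠ momentum [L M T^-1] ✗
(B) d/t: [L T^-1] = velocity [L T^-1] ✓
(C) F/A: [L^-1 M T^-2] = pressure [L^-1 M T^-2] ✓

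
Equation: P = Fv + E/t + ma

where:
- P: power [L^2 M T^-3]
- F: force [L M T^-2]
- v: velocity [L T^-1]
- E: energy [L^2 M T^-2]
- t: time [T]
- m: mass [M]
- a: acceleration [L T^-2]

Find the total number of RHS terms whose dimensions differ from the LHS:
1

LHS P: [L^2 M T^-3]
- Fv: [L^2 M T^-3] ✓
- E/t: [L^2 M T^-3] ✓
- ma: [L M T^-2] ✗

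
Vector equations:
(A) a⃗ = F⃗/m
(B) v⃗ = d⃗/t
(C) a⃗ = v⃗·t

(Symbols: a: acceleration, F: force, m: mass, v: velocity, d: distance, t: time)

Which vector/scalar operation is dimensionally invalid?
(C) a⃗ = v⃗·t

(A) a⃗ = F⃗/m: LHS [L T^-2], RHS [L T^-2] ✓ — force (vector) divided by mass (scalar)
(B) v⃗ = d⃗/t: LHS [L T^-1], RHS [L T^-1] ✓ — displacement (vector) divided by time (scalar)
(C) a⃗ = v⃗·t: LHS [L T^-2], RHS [L] ✗ — acceleration is velocity per time; should be v⃗/t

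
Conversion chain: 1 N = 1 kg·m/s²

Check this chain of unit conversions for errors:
The chain is correct (no errors).

Correct: Newton is defined as kg·m/s²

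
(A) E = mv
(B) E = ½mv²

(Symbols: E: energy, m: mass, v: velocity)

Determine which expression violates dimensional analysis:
(A)

(A) E = mv: LHS [L^2 M T^-2], RHS [L M T^-1] ✗
(B) E = ½mv²: LHS [L^2 M T^-2], RHS [L^2 M T^-2] ✓

Expression (A) E = mv is dimensionally incorrect.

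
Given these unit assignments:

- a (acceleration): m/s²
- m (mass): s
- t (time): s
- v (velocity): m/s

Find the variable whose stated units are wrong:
m

The variable m (mass) should have units kg, not s.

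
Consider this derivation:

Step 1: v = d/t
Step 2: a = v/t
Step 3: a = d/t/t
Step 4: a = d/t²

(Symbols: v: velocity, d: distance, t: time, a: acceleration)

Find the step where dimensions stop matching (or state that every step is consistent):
No step introduces an error — all steps are dimensionally consistent.

Step 1: v = d/t → LHS [L T^-1], RHS [L T^-1] ✓
Step 2: a = v/t → LHS [L T^-2], RHS [L T^-2] ✓
Step 3: a = d/t/t → LHS [L T^-2], RHS [L T^-2] ✓
Step 4: a = d/t² → LHS [L T^-2], RHS [L T^-2] ✓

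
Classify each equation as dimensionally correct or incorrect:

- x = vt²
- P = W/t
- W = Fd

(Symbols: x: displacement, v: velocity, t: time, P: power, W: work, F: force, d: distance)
Dimensionally correct: P = W/t, W = Fd
Dimensionally incorrect: x = vt²
Ordered (correct first, then incorrect): P = W/t, W = Fd, x = vt²

- x = vt²: LHS [L], RHS [L T] → incorrect ✗
- P = W/t: LHS [L^2 M T^-3], RHS [L^2 M T^-3] → correct ✓
- W = Fd: LHS [L^2 M T^-2], RHS [L^2 M T^-2] → correct ✓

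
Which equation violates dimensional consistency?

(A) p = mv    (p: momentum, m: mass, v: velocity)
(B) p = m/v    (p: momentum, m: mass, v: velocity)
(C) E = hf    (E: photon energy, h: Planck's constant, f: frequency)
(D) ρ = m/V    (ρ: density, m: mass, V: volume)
(B) p = m/v

The equation (B) p = m/v is dimensionally incorrect.

LHS (p): [L M T^-1]
RHS (m/v): [L^-1 M T] ✗

The dimensions do not match. The other three equations balance.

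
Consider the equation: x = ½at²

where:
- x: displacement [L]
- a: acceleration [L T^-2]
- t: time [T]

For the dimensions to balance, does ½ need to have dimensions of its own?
No

x has dimensions [L] and at² already has dimensions [L], so the equation balances without ½ contributing any dimensions. ½ is a pure (dimensionless) number; changing or removing it would not affect dimensional consistency.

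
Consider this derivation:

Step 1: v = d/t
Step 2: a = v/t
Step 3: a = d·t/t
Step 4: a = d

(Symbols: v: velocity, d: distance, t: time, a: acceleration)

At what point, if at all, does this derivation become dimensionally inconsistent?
Step 3

Step 1: v = d/t → LHS [L T^-1], RHS [L T^-1] ✓
Step 2: a = v/t → LHS [L T^-2], RHS [L T^-2] ✓
Step 3: a = d·t/t → LHS [L T^-2], RHS [L] ✗

The first dimensional inconsistency appears in step 3: a = d·t/t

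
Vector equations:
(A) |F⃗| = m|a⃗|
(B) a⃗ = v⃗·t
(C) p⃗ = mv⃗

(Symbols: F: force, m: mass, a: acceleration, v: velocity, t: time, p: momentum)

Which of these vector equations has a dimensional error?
(B) a⃗ = v⃗·t

(A) |F⃗| = m|a⃗|: LHS [L M T^-2], RHS [L M T^-2] ✓ — magnitudes of vectors are scalars
(B) a⃗ = v⃗·t: LHS [L T^-2], RHS [L] ✗ — acceleration is velocity per time; should be v⃗/t
(C) p⃗ = mv⃗: LHS [L M T^-1], RHS [L M T^-1] ✓ — mass (scalar) times velocity (vector)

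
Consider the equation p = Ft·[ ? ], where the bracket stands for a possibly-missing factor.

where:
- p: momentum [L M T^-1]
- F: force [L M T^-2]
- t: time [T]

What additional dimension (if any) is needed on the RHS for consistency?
Nothing is missing — the bracketed factor must be dimensionless.

p has dimensions [L M T^-1] and Ft already has dimensions [L M T^-1], so p = Ft is dimensionally complete.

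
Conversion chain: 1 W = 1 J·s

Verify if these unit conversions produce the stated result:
The chain is incorrect (it contains an error).

Incorrect: Watt is J/s, not J·s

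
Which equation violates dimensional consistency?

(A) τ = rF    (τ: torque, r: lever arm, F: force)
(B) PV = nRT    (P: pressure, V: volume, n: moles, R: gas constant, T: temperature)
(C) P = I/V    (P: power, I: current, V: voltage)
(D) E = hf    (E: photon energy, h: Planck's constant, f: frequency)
(C) P = I/V

The equation (C) P = I/V is dimensionally incorrect.

LHS (P): [L^2 M T^-3]
RHS (I/V): [I^2 L^-2 M^-1 T^3] ✗

The dimensions do not match. The other three equations balance.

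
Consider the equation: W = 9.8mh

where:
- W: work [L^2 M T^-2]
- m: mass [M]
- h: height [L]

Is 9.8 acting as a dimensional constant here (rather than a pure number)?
Yes

W has dimensions [L^2 M T^-2], while mh alone has dimensions [L M]. For the equation to balance, the factor 9.8 must carry dimensions [L T^-2] — it is a dimensional constant (a numerical value of a physical quantity with its units suppressed), not a pure number.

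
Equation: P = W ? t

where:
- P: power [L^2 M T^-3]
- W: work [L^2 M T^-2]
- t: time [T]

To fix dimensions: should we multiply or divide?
division (÷): P = W ÷ t

P [L^2 M T^-3]; W [L^2 M T^-2]; t [T].
W × t → [L^2 M T^-1] ✗
W ÷ t → [L^2 M T^-3] ✓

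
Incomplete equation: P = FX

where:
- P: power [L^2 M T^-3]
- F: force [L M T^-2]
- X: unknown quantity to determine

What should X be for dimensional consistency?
X = v (velocity), dimensions [L T^-1]

P has dimensions [L^2 M T^-3]; the rest of the RHS (F) has dimensions [L M T^-2].
So X must have dimensions [L T^-1] — X = v (velocity).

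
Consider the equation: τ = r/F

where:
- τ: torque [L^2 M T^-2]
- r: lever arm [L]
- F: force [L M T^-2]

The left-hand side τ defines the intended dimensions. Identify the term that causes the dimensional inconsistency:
The right-hand side term r/F

τ has dimensions [L^2 M T^-2], but r/F has dimensions [M^-1 T^2], so the term r/F is dimensionally wrong for τ.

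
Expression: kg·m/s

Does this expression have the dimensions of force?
No

The expression kg·m/s has dimensions [L M T^-1], but force has dimensions [L M T^-2].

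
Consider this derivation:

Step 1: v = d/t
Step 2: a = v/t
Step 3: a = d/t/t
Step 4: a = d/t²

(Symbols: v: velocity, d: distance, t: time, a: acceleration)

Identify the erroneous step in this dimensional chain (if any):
No step introduces an error — all steps are dimensionally consistent.

Step 1: v = d/t → LHS [L T^-1], RHS [L T^-1] ✓
Step 2: a = v/t → LHS [L T^-2], RHS [L T^-2] ✓
Step 3: a = d/t/t → LHS [L T^-2], RHS [L T^-2] ✓
Step 4: a = d/t² → LHS [L T^-2], RHS [L T^-2] ✓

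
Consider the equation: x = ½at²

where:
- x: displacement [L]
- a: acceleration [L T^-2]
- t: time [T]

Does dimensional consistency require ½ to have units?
No

x has dimensions [L] and at² already has dimensions [L], so the equation balances without ½ contributing any dimensions. ½ is a pure (dimensionless) number; changing or removing it would not affect dimensional consistency.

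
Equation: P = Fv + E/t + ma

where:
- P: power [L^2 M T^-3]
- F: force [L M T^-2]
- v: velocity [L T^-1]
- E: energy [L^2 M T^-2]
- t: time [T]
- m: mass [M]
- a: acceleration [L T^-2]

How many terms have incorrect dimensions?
1

LHS P: [L^2 M T^-3]
- Fv: [L^2 M T^-3] ✓
- E/t: [L^2 M T^-3] ✓
- ma: [L M T^-2] ✗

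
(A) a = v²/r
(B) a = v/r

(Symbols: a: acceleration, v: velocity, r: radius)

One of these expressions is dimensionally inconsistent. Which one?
(B)

(A) a = v²/r: LHS [L T^-2], RHS [L T^-2] ✓
(B) a = v/r: LHS [L T^-2], RHS [T^-1] ✗

Expression (B) a = v/r is dimensionally incorrect.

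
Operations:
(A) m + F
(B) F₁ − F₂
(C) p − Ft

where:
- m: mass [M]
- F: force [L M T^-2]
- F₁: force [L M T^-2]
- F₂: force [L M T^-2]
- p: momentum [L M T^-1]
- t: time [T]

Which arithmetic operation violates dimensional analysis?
(A) m + F

(A) m + F: m [M] and F [L M T^-2] — different dimensions cannot be added/subtracted ✗
(B) F₁ − F₂: F₁ [L M T^-2] and F₂ [L M T^-2] — same dimensions ✓
(C) p − Ft: p [L M T^-1] and Ft [L M T^-1] — same dimensions ✓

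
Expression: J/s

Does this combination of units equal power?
Yes

The expression J/s has dimensions [L^2 M T^-3], which is exactly power [L^2 M T^-3].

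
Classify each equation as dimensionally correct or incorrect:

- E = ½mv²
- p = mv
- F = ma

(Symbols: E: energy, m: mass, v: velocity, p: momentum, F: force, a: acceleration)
Dimensionally correct: E = ½mv², p = mv, F = ma
Dimensionally incorrect: none
Ordered (correct first, then incorrect): E = ½mv², p = mv, F = ma

- E = ½mv²: LHS [L^2 M T^-2], RHS [L^2 M T^-2] → correct ✓
- p = mv: LHS [L M T^-1], RHS [L M T^-1] → correct ✓
- F = ma: LHS [L M T^-2], RHS [L M T^-2] → correct ✓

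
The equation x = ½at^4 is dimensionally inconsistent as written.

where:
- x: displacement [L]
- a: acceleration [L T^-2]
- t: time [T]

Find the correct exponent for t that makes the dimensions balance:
The exponent of t should be 2: x = ½at^2

The LHS x has dimensions [L]; t has dimensions [T].
As written, the RHS ½at^4 (exponent 4 on t) has dimensions [L T^2], which does not match.
With exponent 2, the RHS ½at^2 has dimensions [L], matching the LHS.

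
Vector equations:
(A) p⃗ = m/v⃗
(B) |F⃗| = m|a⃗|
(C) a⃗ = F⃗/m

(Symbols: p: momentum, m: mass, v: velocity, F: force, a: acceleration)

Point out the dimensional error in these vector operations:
(A) p⃗ = m/v⃗

(A) p⃗ = m/v⃗: LHS [L M T^-1], RHS [L^-1 M T] ✗ — momentum is mass times velocity; should be mv⃗ (and division by a vector is undefined)
(B) |F⃗| = m|a⃗|: LHS [L M T^-2], RHS [L M T^-2] ✓ — magnitudes of vectors are scalars
(C) a⃗ = F⃗/m: LHS [L T^-2], RHS [L T^-2] ✓ — force (vector) divided by mass (scalar)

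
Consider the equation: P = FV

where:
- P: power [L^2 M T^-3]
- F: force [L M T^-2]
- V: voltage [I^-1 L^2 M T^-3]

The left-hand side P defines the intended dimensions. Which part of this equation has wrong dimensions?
The right-hand side term FV

P has dimensions [L^2 M T^-3], but FV has dimensions [I^-1 L^3 M^2 T^-5], so the term FV is dimensionally wrong for P.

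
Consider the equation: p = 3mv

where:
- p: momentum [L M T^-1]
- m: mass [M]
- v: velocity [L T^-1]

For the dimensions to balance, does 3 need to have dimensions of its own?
No

p has dimensions [L M T^-1] and mv already has dimensions [L M T^-1], so the equation balances without 3 contributing any dimensions. 3 is a pure (dimensionless) number; changing or removing it would not affect dimensional consistency.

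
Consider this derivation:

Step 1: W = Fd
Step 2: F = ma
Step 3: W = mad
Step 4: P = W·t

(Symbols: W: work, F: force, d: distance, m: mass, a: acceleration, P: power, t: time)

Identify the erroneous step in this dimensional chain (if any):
Step 4

Step 1: W = Fd → LHS [L^2 M T^-2], RHS [L^2 M T^-2] ✓
Step 2: F = ma → LHS [L M T^-2], RHS [L M T^-2] ✓
Step 3: W = mad → LHS [L^2 M T^-2], RHS [L^2 M T^-2] ✓
Step 4: P = W·t → LHS [L^2 M T^-3], RHS [L^2 M T^-1] ✗

The first dimensional inconsistency appears in step 4: P = W·t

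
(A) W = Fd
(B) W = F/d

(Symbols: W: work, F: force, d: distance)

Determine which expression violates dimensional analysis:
(B)

(A) W = Fd: LHS [L^2 M T^-2], RHS [L^2 M T^-2] ✓
(B) W = F/d: LHS [L^2 M T^-2], RHS [M T^-2] ✗

Expression (B) W = F/d is dimensionally incorrect.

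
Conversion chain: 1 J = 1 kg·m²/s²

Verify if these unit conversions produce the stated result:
The chain is correct (no errors).

Correct: Joule is defined as kg·m²/s²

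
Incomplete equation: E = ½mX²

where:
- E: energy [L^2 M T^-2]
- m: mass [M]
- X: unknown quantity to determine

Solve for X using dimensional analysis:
X = v (velocity), dimensions [L T^-1]

E has dimensions [L^2 M T^-2]; the rest of the RHS (½m) has dimensions [M].
So X² must have dimensions [L^2 T^-2], i.e. X has dimensions [L T^-1] — X = v (velocity).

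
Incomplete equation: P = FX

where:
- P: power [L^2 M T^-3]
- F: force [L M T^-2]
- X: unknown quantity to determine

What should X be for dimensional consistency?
X = v (velocity), dimensions [L T^-1]

P has dimensions [L^2 M T^-3]; the rest of the RHS (F) has dimensions [L M T^-2].
So X must have dimensions [L T^-1] — X = v (velocity).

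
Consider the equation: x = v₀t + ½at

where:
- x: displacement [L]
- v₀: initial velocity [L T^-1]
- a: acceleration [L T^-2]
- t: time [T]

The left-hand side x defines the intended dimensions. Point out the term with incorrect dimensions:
The term ½at

Checking each RHS term against the LHS:
- v₀t: [L] — matches x [L] ✓
- ½at: [L T^-1] — does NOT match x [L] ✗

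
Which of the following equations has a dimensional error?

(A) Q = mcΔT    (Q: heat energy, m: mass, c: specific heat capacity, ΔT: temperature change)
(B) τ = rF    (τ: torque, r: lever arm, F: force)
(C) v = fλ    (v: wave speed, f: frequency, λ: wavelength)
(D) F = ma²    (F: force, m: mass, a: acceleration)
(D) F = ma²

The equation (D) F = ma² is dimensionally incorrect.

LHS (F): [L M T^-2]
RHS (ma²): [L^2 M T^-4] ✗

The dimensions do not match. The other three equations balance.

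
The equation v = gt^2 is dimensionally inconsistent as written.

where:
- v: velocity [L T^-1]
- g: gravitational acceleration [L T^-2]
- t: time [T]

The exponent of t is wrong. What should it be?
The exponent of t should be 1: v = gt

The LHS v has dimensions [L T^-1]; t has dimensions [T].
As written, the RHS gt^2 (exponent 2 on t) has dimensions [L], which does not match.
With exponent 1, the RHS gt has dimensions [L T^-1], matching the LHS.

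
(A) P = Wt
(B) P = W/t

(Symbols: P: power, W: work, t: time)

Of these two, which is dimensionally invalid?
(A)

(A) P = Wt: LHS [L^2 M T^-3], RHS [L^2 M T^-1] ✗
(B) P = W/t: LHS [L^2 M T^-3], RHS [L^2 M T^-3] ✓

Expression (A) P = Wt is dimensionally incorrect.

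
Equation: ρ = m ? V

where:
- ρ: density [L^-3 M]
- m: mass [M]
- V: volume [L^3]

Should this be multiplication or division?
division (÷): ρ = m ÷ V

ρ [L^-3 M]; m [M]; V [L^3].
m × V → [L^3 M] ✗
m ÷ V → [L^-3 M] ✓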